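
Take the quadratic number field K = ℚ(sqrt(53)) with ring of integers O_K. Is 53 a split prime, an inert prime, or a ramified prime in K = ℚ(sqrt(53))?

ramified — (53) = 𝔭²

Since 53 ≡ 1 mod 4, the ring of integers is ℤ[(1+√53)/2] with discriminant 53.
Ramification test: 53 | 53. The prime 53 ramifies in K.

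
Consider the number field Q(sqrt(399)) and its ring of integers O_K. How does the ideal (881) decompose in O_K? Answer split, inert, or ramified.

399 mod 4 = 3, hence disc K = 4·399 = 1596 and O_K = ℤ[√399].
Since gcd(881, 1596) = 1 the prime 881 does not ramify.
Legendre symbol by Euler's criterion: (399/881) ≡ 399^440 ≡ 1 (mod 881), i.e. (399/881) = 1.
d is a quadratic residue mod p, hence 881 splits in O_K.

split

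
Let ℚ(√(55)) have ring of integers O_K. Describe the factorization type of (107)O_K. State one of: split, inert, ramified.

Since 55 ≢ 1 mod 4, the ring of integers is ℤ[√55] with discriminant 4·55 = 220.
disc(K) = 220 is not divisible by 107; 107 is unramified.
Euler's criterion: 55^53 mod 107 = 106. Thus (55|107) = -1.
(55/107) = -1, so 107 is inert.

107 remains inert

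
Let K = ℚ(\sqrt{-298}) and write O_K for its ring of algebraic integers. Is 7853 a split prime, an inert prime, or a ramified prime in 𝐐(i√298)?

d = -298 ≡ 2 (mod 4), so O_K = ℤ[√-298] and disc(K) = 4d = -1192.
7853 ∤ -1192, so 7853 is unramified.
Legendre symbol by Euler's criterion: (-298/7853) ≡ (-298)^3926 ≡ 1 (mod 7853), i.e. (-298/7853) = 1.
Legendre symbol 1 ⇒ 7853 is split.

7853 splits in O_K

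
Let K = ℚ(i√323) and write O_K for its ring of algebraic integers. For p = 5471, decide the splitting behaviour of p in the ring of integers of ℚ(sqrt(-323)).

p splits

-323 mod 4 = 1, hence disc K = -323 and O_K = ℤ[(1+√-323)/2].
disc(K) = -323 is not divisible by 5471; 5471 is unramified.
Compute (-323/5471) via Euler: 5148^((5471-1)/2) mod 5471 = 1, so (-323/5471) = 1.
Legendre symbol 1 ⇒ 5471 is split.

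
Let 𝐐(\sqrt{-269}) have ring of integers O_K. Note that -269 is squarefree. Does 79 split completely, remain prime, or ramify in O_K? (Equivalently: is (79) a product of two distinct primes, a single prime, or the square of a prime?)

Since -269 ≢ 1 mod 4, the ring of integers is ℤ[√-269] with discriminant 4·(-269) = -1076.
disc(K) = -1076 is not divisible by 79; 79 is unramified.
Compute (-269/79) via Euler: 47^((79-1)/2) mod 79 = 78, so (-269/79) = -1.
d is a non-residue mod p, hence 79 remains inert in O_K.

remains prime (inert)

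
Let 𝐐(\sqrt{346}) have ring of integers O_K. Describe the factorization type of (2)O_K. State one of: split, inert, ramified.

346 mod 4 = 2, hence disc K = 4·346 = 1384 and O_K = ℤ[√346].
Ramification test: 2 | 1384. The prime 2 ramifies in K.

ramified — (2) = 𝔭²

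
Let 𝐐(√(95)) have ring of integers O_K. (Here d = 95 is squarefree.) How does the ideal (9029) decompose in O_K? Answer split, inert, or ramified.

Since 95 ≢ 1 mod 4, the ring of integers is ℤ[√95] with discriminant 4·95 = 380.
Since gcd(9029, 380) = 1 the prime 9029 does not ramify.
Compute (95/9029) via Euler: 95^((9029-1)/2) mod 9029 = 1, so (95/9029) = 1.
d is a quadratic residue mod p, hence 9029 splits in O_K.

splits completely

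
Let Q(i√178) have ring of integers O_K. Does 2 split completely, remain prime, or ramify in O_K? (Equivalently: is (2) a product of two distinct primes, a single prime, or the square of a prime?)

2 is ramified

Since -178 ≢ 1 mod 4, the ring of integers is ℤ[√-178] with discriminant 4·(-178) = -712.
2 divides disc(K) = -712, so 2 ramifies.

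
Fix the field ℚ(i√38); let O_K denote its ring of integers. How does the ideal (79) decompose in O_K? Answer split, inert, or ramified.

Since -38 ≢ 1 mod 4, the ring of integers is ℤ[√-38] with discriminant 4·(-38) = -152.
Since gcd(79, -152) = 1 the prime 79 does not ramify.
Compute (-38/79) via Euler: 41^((79-1)/2) mod 79 = 78, so (-38/79) = -1.
Legendre symbol -1 ⇒ 79 is inert.

inert — (79) stays prime in O_K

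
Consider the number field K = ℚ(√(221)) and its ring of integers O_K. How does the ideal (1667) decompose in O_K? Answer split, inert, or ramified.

Since 221 ≡ 1 mod 4, the ring of integers is ℤ[(1+√221)/2] with discriminant 221.
1667 ∤ 221, so 1667 is unramified.
(221/1667) = 221^833 mod 1667 = 1, giving Legendre symbol 1.
d is a quadratic residue mod p, hence 1667 splits in O_K.

p splits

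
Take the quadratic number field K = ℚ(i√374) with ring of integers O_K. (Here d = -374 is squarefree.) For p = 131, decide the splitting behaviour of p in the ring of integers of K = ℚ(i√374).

inert — (131) stays prime in O_K

Since -374 ≢ 1 mod 4, the ring of integers is ℤ[√-374] with discriminant 4·(-374) = -1496.
disc(K) = -1496 is not divisible by 131; 131 is unramified.
(-374/131) = 19^65 mod 131 = 130, giving Legendre symbol -1.
Legendre symbol -1 ⇒ 131 is inert.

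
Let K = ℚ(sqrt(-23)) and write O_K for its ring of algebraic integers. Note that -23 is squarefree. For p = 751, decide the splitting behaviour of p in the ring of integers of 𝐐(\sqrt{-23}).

Since -23 ≡ 1 mod 4, the ring of integers is ℤ[(1+√-23)/2] with discriminant -23.
Since gcd(751, -23) = 1 the prime 751 does not ramify.
(-23/751) = 728^375 mod 751 = 750, giving Legendre symbol -1.
(-23/751) = -1, so 751 is inert.

inert — (751) stays prime in O_K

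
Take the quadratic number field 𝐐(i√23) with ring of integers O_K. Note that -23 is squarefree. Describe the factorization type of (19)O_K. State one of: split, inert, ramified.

-23 mod 4 = 1, hence disc K = -23 and O_K = ℤ[(1+√-23)/2].
Since gcd(19, -23) = 1 the prime 19 does not ramify.
Legendre symbol by Euler's criterion: (-23/19) ≡ (-23)^9 ≡ 18 (mod 19), i.e. (-23/19) = -1.
d is a non-residue mod p, hence 19 remains inert in O_K.

inert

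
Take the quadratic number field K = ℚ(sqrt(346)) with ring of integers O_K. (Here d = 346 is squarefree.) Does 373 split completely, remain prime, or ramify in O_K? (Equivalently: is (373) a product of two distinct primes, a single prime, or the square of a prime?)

splits completely

346 mod 4 = 2, hence disc K = 4·346 = 1384 and O_K = ℤ[√346].
Since gcd(373, 1384) = 1 the prime 373 does not ramify.
Euler's criterion: 346^186 mod 373 = 1. Thus (346|373) = 1.
(346/373) = 1, so 373 splits.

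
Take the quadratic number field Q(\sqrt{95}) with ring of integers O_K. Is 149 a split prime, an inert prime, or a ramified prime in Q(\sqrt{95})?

split

95 mod 4 = 3, hence disc K = 4·95 = 380 and O_K = ℤ[√95].
disc(K) = 380 is not divisible by 149; 149 is unramified.
Compute (95/149) via Euler: 95^((149-1)/2) mod 149 = 1, so (95/149) = 1.
(95/149) = 1, so 149 splits.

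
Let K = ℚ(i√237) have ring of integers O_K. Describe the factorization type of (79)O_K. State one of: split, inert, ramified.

-237 mod 4 = 3, hence disc K = 4·(-237) = -948 and O_K = ℤ[√-237].
disc(K) = -948 = 79·(-12), so p = 79 is ramified.

79 is ramified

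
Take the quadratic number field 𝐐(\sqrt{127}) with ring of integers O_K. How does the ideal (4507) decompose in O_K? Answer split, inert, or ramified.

4507 remains inert

Since 127 ≢ 1 mod 4, the ring of integers is ℤ[√127] with discriminant 4·127 = 508.
4507 ∤ 508, so 4507 is unramified.
Euler's criterion: 127^2253 mod 4507 = 4506. Thus (127|4507) = -1.
d is a non-residue mod p, hence 4507 remains inert in O_K.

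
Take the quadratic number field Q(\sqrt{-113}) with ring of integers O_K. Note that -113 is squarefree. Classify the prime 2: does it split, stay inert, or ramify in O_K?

-113 mod 4 = 3, hence disc K = 4·(-113) = -452 and O_K = ℤ[√-113].
disc(K) = -452 = 2·(-226), so p = 2 is ramified.

ramified — (2) = 𝔭²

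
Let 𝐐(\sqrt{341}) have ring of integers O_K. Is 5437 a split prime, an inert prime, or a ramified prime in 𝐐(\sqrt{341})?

341 mod 4 = 1, hence disc K = 341 and O_K = ℤ[(1+√341)/2].
5437 ∤ 341, so 5437 is unramified.
(341/5437) = 341^2718 mod 5437 = 5436, giving Legendre symbol -1.
Legendre symbol -1 ⇒ 5437 is inert.

p is inert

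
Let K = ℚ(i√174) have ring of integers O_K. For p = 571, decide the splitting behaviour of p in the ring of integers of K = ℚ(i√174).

571 remains inert

d = -174 ≡ 2 (mod 4), so O_K = ℤ[√-174] and disc(K) = 4d = -696.
571 ∤ -696, so 571 is unramified.
(-174/571) = 397^285 mod 571 = 570, giving Legendre symbol -1.
Legendre symbol -1 ⇒ 571 is inert.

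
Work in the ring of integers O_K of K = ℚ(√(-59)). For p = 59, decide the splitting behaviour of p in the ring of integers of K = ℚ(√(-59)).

-59 mod 4 = 1, hence disc K = -59 and O_K = ℤ[(1+√-59)/2].
Ramification test: 59 | -59. The prime 59 ramifies in K.

59 is ramified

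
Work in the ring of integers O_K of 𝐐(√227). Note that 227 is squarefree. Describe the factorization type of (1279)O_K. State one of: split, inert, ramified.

227 mod 4 = 3, hence disc K = 4·227 = 908 and O_K = ℤ[√227].
Since gcd(1279, 908) = 1 the prime 1279 does not ramify.
(227/1279) = 227^639 mod 1279 = 1278, giving Legendre symbol -1.
Legendre symbol -1 ⇒ 1279 is inert.

remains prime (inert)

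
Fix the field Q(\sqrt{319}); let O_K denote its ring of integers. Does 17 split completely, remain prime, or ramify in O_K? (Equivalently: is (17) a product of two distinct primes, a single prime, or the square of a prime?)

p splits

319 mod 4 = 3, hence disc K = 4·319 = 1276 and O_K = ℤ[√319].
Since gcd(17, 1276) = 1 the prime 17 does not ramify.
Euler's criterion: 319^8 mod 17 = 1. Thus (319|17) = 1.
Legendre symbol 1 ⇒ 17 is split.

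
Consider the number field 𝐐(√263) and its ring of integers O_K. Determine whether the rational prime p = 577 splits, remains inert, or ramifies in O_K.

d = 263 ≡ 3 (mod 4), so O_K = ℤ[√263] and disc(K) = 4d = 1052.
577 ∤ 1052, so 577 is unramified.
(263/577) = 263^288 mod 577 = 1, giving Legendre symbol 1.
(263/577) = 1, so 577 splits.

split — (577) = 𝔭₁𝔭₂ with 𝔭₁ ≠ 𝔭₂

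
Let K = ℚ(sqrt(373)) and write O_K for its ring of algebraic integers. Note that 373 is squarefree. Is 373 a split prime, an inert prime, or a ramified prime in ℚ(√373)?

373 mod 4 = 1, hence disc K = 373 and O_K = ℤ[(1+√373)/2].
373 divides disc(K) = 373, so 373 ramifies.

ramifies in O_K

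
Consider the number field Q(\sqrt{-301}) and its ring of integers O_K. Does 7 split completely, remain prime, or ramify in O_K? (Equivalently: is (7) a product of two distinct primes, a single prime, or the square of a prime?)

ramified — (7) = 𝔭²

Since -301 ≢ 1 mod 4, the ring of integers is ℤ[√-301] with discriminant 4·(-301) = -1204.
disc(K) = -1204 = 7·(-172), so p = 7 is ramified.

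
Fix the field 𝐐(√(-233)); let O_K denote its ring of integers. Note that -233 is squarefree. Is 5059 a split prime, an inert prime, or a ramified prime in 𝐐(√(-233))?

Since -233 ≢ 1 mod 4, the ring of integers is ℤ[√-233] with discriminant 4·(-233) = -932.
disc(K) = -932 is not divisible by 5059; 5059 is unramified.
Legendre symbol by Euler's criterion: (-233/5059) ≡ (-233)^2529 ≡ 1 (mod 5059), i.e. (-233/5059) = 1.
Legendre symbol 1 ⇒ 5059 is split.

split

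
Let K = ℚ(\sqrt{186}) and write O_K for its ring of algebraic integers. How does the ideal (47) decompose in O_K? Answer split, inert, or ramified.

d = 186 ≡ 2 (mod 4), so O_K = ℤ[√186] and disc(K) = 4d = 744.
Since gcd(47, 744) = 1 the prime 47 does not ramify.
Compute (186/47) via Euler: 45^((47-1)/2) mod 47 = 46, so (186/47) = -1.
(186/47) = -1, so 47 is inert.

remains prime (inert)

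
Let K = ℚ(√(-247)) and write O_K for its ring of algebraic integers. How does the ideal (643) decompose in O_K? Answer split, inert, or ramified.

643 remains inert

Since -247 ≡ 1 mod 4, the ring of integers is ℤ[(1+√-247)/2] with discriminant -247.
disc(K) = -247 is not divisible by 643; 643 is unramified.
Euler's criterion: (-247)^321 mod 643 = 642. Thus (-247|643) = -1.
d is a non-residue mod p, hence 643 remains inert in O_K.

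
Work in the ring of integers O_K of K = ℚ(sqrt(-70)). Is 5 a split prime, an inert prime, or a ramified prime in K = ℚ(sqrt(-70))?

d = -70 ≡ 2 (mod 4), so O_K = ℤ[√-70] and disc(K) = 4d = -280.
Ramification test: 5 | -280. The prime 5 ramifies in K.

ramified — (5) = 𝔭²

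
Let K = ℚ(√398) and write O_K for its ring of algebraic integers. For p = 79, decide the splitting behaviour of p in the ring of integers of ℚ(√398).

79 remains inert

d = 398 ≡ 2 (mod 4), so O_K = ℤ[√398] and disc(K) = 4d = 1592.
Since gcd(79, 1592) = 1 the prime 79 does not ramify.
Euler's criterion: 398^39 mod 79 = 78. Thus (398|79) = -1.
Legendre symbol -1 ⇒ 79 is inert.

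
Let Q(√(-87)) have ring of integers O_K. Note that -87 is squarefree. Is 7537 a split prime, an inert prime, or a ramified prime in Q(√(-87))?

inert

Since -87 ≡ 1 mod 4, the ring of integers is ℤ[(1+√-87)/2] with discriminant -87.
Since gcd(7537, -87) = 1 the prime 7537 does not ramify.
Euler's criterion: (-87)^3768 mod 7537 = 7536. Thus (-87|7537) = -1.
d is a non-residue mod p, hence 7537 remains inert in O_K.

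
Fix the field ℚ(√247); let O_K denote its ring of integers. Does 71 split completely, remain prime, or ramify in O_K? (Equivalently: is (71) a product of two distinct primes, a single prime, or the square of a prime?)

247 mod 4 = 3, hence disc K = 4·247 = 988 and O_K = ℤ[√247].
71 ∤ 988, so 71 is unramified.
Euler's criterion: 247^35 mod 71 = 70. Thus (247|71) = -1.
d is a non-residue mod p, hence 71 remains inert in O_K.

inert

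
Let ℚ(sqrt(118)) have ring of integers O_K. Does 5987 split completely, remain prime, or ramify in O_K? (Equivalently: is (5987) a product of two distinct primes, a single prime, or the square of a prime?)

118 mod 4 = 2, hence disc K = 4·118 = 472 and O_K = ℤ[√118].
5987 ∤ 472, so 5987 is unramified.
Euler's criterion: 118^2993 mod 5987 = 1. Thus (118|5987) = 1.
d is a quadratic residue mod p, hence 5987 splits in O_K.

p splits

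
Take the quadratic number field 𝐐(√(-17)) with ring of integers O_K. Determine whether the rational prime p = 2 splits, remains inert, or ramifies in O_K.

Since -17 ≢ 1 mod 4, the ring of integers is ℤ[√-17] with discriminant 4·(-17) = -68.
Ramification test: 2 | -68. The prime 2 ramifies in K.

2 is ramified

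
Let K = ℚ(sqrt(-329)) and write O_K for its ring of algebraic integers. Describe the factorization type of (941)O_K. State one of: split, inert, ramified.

-329 mod 4 = 3, hence disc K = 4·(-329) = -1316 and O_K = ℤ[√-329].
Since gcd(941, -1316) = 1 the prime 941 does not ramify.
(-329/941) = 612^470 mod 941 = 940, giving Legendre symbol -1.
Legendre symbol -1 ⇒ 941 is inert.

p is inert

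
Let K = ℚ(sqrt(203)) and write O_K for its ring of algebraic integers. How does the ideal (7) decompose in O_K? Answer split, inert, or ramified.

203 mod 4 = 3, hence disc K = 4·203 = 812 and O_K = ℤ[√203].
7 divides disc(K) = 812, so 7 ramifies.

7 is ramified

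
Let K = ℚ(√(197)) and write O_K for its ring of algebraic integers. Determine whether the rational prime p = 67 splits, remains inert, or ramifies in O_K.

inert — (67) stays prime in O_K

197 mod 4 = 1, hence disc K = 197 and O_K = ℤ[(1+√197)/2].
67 ∤ 197, so 67 is unramified.
Compute (197/67) via Euler: 63^((67-1)/2) mod 67 = 66, so (197/67) = -1.
Legendre symbol -1 ⇒ 67 is inert.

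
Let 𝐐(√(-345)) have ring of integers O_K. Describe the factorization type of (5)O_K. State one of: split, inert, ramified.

5 is ramified

d = -345 ≡ 3 (mod 4), so O_K = ℤ[√-345] and disc(K) = 4d = -1380.
Ramification test: 5 | -1380. The prime 5 ramifies in K.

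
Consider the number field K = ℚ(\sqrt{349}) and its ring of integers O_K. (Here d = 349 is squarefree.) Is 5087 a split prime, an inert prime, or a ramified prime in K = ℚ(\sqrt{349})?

349 mod 4 = 1, hence disc K = 349 and O_K = ℤ[(1+√349)/2].
Since gcd(5087, 349) = 1 the prime 5087 does not ramify.
Legendre symbol by Euler's criterion: (349/5087) ≡ 349^2543 ≡ 1 (mod 5087), i.e. (349/5087) = 1.
(349/5087) = 1, so 5087 splits.

split — (5087) = 𝔭₁𝔭₂ with 𝔭₁ ≠ 𝔭₂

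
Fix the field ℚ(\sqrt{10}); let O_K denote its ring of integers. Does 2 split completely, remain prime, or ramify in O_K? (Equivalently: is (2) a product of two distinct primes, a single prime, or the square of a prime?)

ramified

Since 10 ≢ 1 mod 4, the ring of integers is ℤ[√10] with discriminant 4·10 = 40.
disc(K) = 40 = 2·20, so p = 2 is ramified.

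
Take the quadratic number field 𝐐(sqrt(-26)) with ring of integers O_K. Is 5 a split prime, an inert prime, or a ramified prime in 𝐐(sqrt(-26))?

5 splits in O_K

d = -26 ≡ 2 (mod 4), so O_K = ℤ[√-26] and disc(K) = 4d = -104.
5 ∤ -104, so 5 is unramified.
Legendre symbol by Euler's criterion: (-26/5) ≡ (-26)^2 ≡ 1 (mod 5), i.e. (-26/5) = 1.
(-26/5) = 1, so 5 splits.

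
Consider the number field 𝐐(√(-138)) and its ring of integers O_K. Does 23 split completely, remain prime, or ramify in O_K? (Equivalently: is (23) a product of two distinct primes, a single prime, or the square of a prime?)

ramified — (23) = 𝔭²

-138 mod 4 = 2, hence disc K = 4·(-138) = -552 and O_K = ℤ[√-138].
disc(K) = -552 = 23·(-24), so p = 23 is ramified.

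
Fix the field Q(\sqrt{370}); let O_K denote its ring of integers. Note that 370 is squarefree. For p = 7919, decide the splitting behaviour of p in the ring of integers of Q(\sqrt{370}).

split

Since 370 ≢ 1 mod 4, the ring of integers is ℤ[√370] with discriminant 4·370 = 1480.
7919 ∤ 1480, so 7919 is unramified.
(370/7919) = 370^3959 mod 7919 = 1, giving Legendre symbol 1.
d is a quadratic residue mod p, hence 7919 splits in O_K.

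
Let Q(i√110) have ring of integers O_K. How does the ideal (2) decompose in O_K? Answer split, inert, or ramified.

Since -110 ≢ 1 mod 4, the ring of integers is ℤ[√-110] with discriminant 4·(-110) = -440.
Ramification test: 2 | -440. The prime 2 ramifies in K.

2 is ramified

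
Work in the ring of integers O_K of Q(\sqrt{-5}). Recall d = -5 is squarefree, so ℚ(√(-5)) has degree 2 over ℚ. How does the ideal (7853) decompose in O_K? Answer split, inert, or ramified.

7853 remains inert

Since -5 ≢ 1 mod 4, the ring of integers is ℤ[√-5] with discriminant 4·(-5) = -20.
7853 ∤ -20, so 7853 is unramified.
(-5/7853) = 7848^3926 mod 7853 = 7852, giving Legendre symbol -1.
d is a non-residue mod p, hence 7853 remains inert in O_K.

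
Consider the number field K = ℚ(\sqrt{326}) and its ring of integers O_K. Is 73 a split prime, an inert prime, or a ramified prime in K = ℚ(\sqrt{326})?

326 mod 4 = 2, hence disc K = 4·326 = 1304 and O_K = ℤ[√326].
73 ∤ 1304, so 73 is unramified.
(326/73) = 34^36 mod 73 = 72, giving Legendre symbol -1.
Legendre symbol -1 ⇒ 73 is inert.

remains prime (inert)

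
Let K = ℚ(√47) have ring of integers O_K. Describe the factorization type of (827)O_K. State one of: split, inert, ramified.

remains prime (inert)

47 mod 4 = 3, hence disc K = 4·47 = 188 and O_K = ℤ[√47].
827 ∤ 188, so 827 is unramified.
(47/827) = 47^413 mod 827 = 826, giving Legendre symbol -1.
(47/827) = -1, so 827 is inert.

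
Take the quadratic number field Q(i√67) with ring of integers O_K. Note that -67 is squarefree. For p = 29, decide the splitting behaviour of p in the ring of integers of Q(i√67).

split

Since -67 ≡ 1 mod 4, the ring of integers is ℤ[(1+√-67)/2] with discriminant -67.
Since gcd(29, -67) = 1 the prime 29 does not ramify.
Euler's criterion: (-67)^14 mod 29 = 1. Thus (-67|29) = 1.
(-67/29) = 1, so 29 splits.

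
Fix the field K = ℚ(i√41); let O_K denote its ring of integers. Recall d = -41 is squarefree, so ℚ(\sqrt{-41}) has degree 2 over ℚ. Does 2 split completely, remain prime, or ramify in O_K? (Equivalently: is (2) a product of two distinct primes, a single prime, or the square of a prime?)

d = -41 ≡ 3 (mod 4), so O_K = ℤ[√-41] and disc(K) = 4d = -164.
Ramification test: 2 | -164. The prime 2 ramifies in K.

ramifies in O_K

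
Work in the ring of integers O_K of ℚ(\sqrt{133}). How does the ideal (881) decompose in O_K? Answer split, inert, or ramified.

inert — (881) stays prime in O_K

d = 133 ≡ 1 (mod 4), so O_K = ℤ[(1+√133)/2] and disc(K) = d = 133.
881 ∤ 133, so 881 is unramified.
Compute (133/881) via Euler: 133^((881-1)/2) mod 881 = 880, so (133/881) = -1.
d is a non-residue mod p, hence 881 remains inert in O_K.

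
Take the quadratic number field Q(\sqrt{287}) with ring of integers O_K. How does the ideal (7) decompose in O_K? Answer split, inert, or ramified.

d = 287 ≡ 3 (mod 4), so O_K = ℤ[√287] and disc(K) = 4d = 1148.
7 divides disc(K) = 1148, so 7 ramifies.

ramified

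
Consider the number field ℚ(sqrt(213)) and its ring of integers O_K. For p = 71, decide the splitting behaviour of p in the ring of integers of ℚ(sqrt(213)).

p ramifies

d = 213 ≡ 1 (mod 4), so O_K = ℤ[(1+√213)/2] and disc(K) = d = 213.
Ramification test: 71 | 213. The prime 71 ramifies in K.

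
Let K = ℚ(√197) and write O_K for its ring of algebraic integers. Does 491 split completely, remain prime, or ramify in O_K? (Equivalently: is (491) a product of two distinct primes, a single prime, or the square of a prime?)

p splits

d = 197 ≡ 1 (mod 4), so O_K = ℤ[(1+√197)/2] and disc(K) = d = 197.
Since gcd(491, 197) = 1 the prime 491 does not ramify.
(197/491) = 197^245 mod 491 = 1, giving Legendre symbol 1.
d is a quadratic residue mod p, hence 491 splits in O_K.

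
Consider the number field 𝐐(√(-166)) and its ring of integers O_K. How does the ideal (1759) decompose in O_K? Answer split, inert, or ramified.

d = -166 ≡ 2 (mod 4), so O_K = ℤ[√-166] and disc(K) = 4d = -664.
1759 ∤ -664, so 1759 is unramified.
Legendre symbol by Euler's criterion: (-166/1759) ≡ (-166)^879 ≡ 1 (mod 1759), i.e. (-166/1759) = 1.
Legendre symbol 1 ⇒ 1759 is split.

split — (1759) = 𝔭₁𝔭₂ with 𝔭₁ ≠ 𝔭₂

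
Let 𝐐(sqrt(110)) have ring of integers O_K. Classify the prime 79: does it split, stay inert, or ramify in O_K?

110 mod 4 = 2, hence disc K = 4·110 = 440 and O_K = ℤ[√110].
disc(K) = 440 is not divisible by 79; 79 is unramified.
Legendre symbol by Euler's criterion: (110/79) ≡ 110^39 ≡ 1 (mod 79), i.e. (110/79) = 1.
d is a quadratic residue mod p, hence 79 splits in O_K.

split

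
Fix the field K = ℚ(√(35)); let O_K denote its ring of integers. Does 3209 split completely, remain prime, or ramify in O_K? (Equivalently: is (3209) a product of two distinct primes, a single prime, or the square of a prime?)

35 mod 4 = 3, hence disc K = 4·35 = 140 and O_K = ℤ[√35].
Since gcd(3209, 140) = 1 the prime 3209 does not ramify.
(35/3209) = 35^1604 mod 3209 = 3208, giving Legendre symbol -1.
(35/3209) = -1, so 3209 is inert.

remains prime (inert)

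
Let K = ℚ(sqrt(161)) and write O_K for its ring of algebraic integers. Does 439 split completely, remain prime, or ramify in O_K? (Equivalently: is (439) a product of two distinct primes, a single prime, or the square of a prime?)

inert

d = 161 ≡ 1 (mod 4), so O_K = ℤ[(1+√161)/2] and disc(K) = d = 161.
disc(K) = 161 is not divisible by 439; 439 is unramified.
Euler's criterion: 161^219 mod 439 = 438. Thus (161|439) = -1.
(161/439) = -1, so 439 is inert.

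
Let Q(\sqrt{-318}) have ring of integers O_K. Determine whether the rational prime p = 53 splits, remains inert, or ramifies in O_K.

-318 mod 4 = 2, hence disc K = 4·(-318) = -1272 and O_K = ℤ[√-318].
Ramification test: 53 | -1272. The prime 53 ramifies in K.

53 is ramified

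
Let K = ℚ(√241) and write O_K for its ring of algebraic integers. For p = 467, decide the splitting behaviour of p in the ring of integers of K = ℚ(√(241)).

467 splits in O_K

Since 241 ≡ 1 mod 4, the ring of integers is ℤ[(1+√241)/2] with discriminant 241.
Since gcd(467, 241) = 1 the prime 467 does not ramify.
(241/467) = 241^233 mod 467 = 1, giving Legendre symbol 1.
(241/467) = 1, so 467 splits.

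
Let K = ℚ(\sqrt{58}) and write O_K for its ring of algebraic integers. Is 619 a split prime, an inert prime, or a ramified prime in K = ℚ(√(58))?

splits completely

58 mod 4 = 2, hence disc K = 4·58 = 232 and O_K = ℤ[√58].
disc(K) = 232 is not divisible by 619; 619 is unramified.
Euler's criterion: 58^309 mod 619 = 1. Thus (58|619) = 1.
d is a quadratic residue mod p, hence 619 splits in O_K.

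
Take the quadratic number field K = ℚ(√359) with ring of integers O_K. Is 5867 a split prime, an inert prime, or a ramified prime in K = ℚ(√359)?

Since 359 ≢ 1 mod 4, the ring of integers is ℤ[√359] with discriminant 4·359 = 1436.
disc(K) = 1436 is not divisible by 5867; 5867 is unramified.
Compute (359/5867) via Euler: 359^((5867-1)/2) mod 5867 = 5866, so (359/5867) = -1.
(359/5867) = -1, so 5867 is inert.

inert — (5867) stays prime in O_K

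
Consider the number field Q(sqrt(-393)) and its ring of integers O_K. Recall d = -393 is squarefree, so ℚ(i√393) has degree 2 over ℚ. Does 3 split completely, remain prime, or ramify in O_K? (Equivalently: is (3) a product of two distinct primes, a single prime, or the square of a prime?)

3 is ramified

Since -393 ≢ 1 mod 4, the ring of integers is ℤ[√-393] with discriminant 4·(-393) = -1572.
disc(K) = -1572 = 3·(-524), so p = 3 is ramified.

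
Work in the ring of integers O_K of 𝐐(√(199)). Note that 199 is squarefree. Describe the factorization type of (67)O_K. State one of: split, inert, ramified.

split — (67) = 𝔭₁𝔭₂ with 𝔭₁ ≠ 𝔭₂

Since 199 ≢ 1 mod 4, the ring of integers is ℤ[√199] with discriminant 4·199 = 796.
Since gcd(67, 796) = 1 the prime 67 does not ramify.
Compute (199/67) via Euler: 65^((67-1)/2) mod 67 = 1, so (199/67) = 1.
d is a quadratic residue mod p, hence 67 splits in O_K.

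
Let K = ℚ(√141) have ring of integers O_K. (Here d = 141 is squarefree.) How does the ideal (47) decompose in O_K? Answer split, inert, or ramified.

Since 141 ≡ 1 mod 4, the ring of integers is ℤ[(1+√141)/2] with discriminant 141.
47 divides disc(K) = 141, so 47 ramifies.

ramified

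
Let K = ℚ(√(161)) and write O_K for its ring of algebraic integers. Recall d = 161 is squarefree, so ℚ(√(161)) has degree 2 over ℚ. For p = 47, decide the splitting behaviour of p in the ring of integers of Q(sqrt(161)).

161 mod 4 = 1, hence disc K = 161 and O_K = ℤ[(1+√161)/2].
Since gcd(47, 161) = 1 the prime 47 does not ramify.
(161/47) = 20^23 mod 47 = 46, giving Legendre symbol -1.
(161/47) = -1, so 47 is inert.

remains prime (inert)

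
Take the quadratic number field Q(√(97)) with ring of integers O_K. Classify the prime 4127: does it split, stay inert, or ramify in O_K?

split — (4127) = 𝔭₁𝔭₂ with 𝔭₁ ≠ 𝔭₂

d = 97 ≡ 1 (mod 4), so O_K = ℤ[(1+√97)/2] and disc(K) = d = 97.
Since gcd(4127, 97) = 1 the prime 4127 does not ramify.
Compute (97/4127) via Euler: 97^((4127-1)/2) mod 4127 = 1, so (97/4127) = 1.
Legendre symbol 1 ⇒ 4127 is split.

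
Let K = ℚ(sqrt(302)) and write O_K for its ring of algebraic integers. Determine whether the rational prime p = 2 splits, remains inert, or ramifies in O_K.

Since 302 ≢ 1 mod 4, the ring of integers is ℤ[√302] with discriminant 4·302 = 1208.
disc(K) = 1208 = 2·604, so p = 2 is ramified.

ramifies in O_K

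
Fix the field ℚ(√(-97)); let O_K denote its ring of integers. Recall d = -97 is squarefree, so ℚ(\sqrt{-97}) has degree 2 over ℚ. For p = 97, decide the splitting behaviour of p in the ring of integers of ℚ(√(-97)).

Since -97 ≢ 1 mod 4, the ring of integers is ℤ[√-97] with discriminant 4·(-97) = -388.
disc(K) = -388 = 97·(-4), so p = 97 is ramified.

ramifies in O_K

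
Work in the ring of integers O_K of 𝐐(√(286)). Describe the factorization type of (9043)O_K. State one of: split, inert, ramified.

inert

286 mod 4 = 2, hence disc K = 4·286 = 1144 and O_K = ℤ[√286].
disc(K) = 1144 is not divisible by 9043; 9043 is unramified.
Compute (286/9043) via Euler: 286^((9043-1)/2) mod 9043 = 9042, so (286/9043) = -1.
d is a non-residue mod p, hence 9043 remains inert in O_K.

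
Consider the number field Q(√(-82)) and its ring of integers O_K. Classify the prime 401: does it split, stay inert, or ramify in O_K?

401 splits in O_K

-82 mod 4 = 2, hence disc K = 4·(-82) = -328 and O_K = ℤ[√-82].
Since gcd(401, -328) = 1 the prime 401 does not ramify.
Euler's criterion: (-82)^200 mod 401 = 1. Thus (-82|401) = 1.
d is a quadratic residue mod p, hence 401 splits in O_K.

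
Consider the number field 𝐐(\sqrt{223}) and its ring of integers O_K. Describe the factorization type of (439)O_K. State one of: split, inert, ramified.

223 mod 4 = 3, hence disc K = 4·223 = 892 and O_K = ℤ[√223].
disc(K) = 892 is not divisible by 439; 439 is unramified.
Legendre symbol by Euler's criterion: (223/439) ≡ 223^219 ≡ 1 (mod 439), i.e. (223/439) = 1.
Legendre symbol 1 ⇒ 439 is split.

439 splits in O_K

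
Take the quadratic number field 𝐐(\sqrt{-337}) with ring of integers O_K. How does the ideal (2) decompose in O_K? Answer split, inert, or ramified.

-337 mod 4 = 3, hence disc K = 4·(-337) = -1348 and O_K = ℤ[√-337].
2 divides disc(K) = -1348, so 2 ramifies.

ramified — (2) = 𝔭²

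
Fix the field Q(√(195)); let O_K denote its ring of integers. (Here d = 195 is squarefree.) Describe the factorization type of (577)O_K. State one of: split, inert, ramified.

195 mod 4 = 3, hence disc K = 4·195 = 780 and O_K = ℤ[√195].
577 ∤ 780, so 577 is unramified.
Euler's criterion: 195^288 mod 577 = 1. Thus (195|577) = 1.
Legendre symbol 1 ⇒ 577 is split.

splits completely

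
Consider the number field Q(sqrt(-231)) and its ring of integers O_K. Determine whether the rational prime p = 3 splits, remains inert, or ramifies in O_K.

ramified

-231 mod 4 = 1, hence disc K = -231 and O_K = ℤ[(1+√-231)/2].
disc(K) = -231 = 3·(-77), so p = 3 is ramified.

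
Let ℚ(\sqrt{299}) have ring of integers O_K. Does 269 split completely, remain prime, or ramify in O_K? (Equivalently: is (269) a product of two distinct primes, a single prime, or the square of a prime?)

p splits

299 mod 4 = 3, hence disc K = 4·299 = 1196 and O_K = ℤ[√299].
269 ∤ 1196, so 269 is unramified.
Legendre symbol by Euler's criterion: (299/269) ≡ 299^134 ≡ 1 (mod 269), i.e. (299/269) = 1.
(299/269) = 1, so 269 splits.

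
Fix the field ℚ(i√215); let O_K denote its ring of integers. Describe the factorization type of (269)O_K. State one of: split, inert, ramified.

d = -215 ≡ 1 (mod 4), so O_K = ℤ[(1+√-215)/2] and disc(K) = d = -215.
Since gcd(269, -215) = 1 the prime 269 does not ramify.
Legendre symbol by Euler's criterion: (-215/269) ≡ (-215)^134 ≡ 1 (mod 269), i.e. (-215/269) = 1.
(-215/269) = 1, so 269 splits.

269 splits in O_K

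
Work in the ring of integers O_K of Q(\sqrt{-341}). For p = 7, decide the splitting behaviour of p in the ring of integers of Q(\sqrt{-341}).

p splits

Since -341 ≢ 1 mod 4, the ring of integers is ℤ[√-341] with discriminant 4·(-341) = -1364.
disc(K) = -1364 is not divisible by 7; 7 is unramified.
(-341/7) = 2^3 mod 7 = 1, giving Legendre symbol 1.
Legendre symbol 1 ⇒ 7 is split.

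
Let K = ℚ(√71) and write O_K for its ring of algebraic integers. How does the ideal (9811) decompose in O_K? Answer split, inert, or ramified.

d = 71 ≡ 3 (mod 4), so O_K = ℤ[√71] and disc(K) = 4d = 284.
Since gcd(9811, 284) = 1 the prime 9811 does not ramify.
(71/9811) = 71^4905 mod 9811 = 1, giving Legendre symbol 1.
(71/9811) = 1, so 9811 splits.

split — (9811) = 𝔭₁𝔭₂ with 𝔭₁ ≠ 𝔭₂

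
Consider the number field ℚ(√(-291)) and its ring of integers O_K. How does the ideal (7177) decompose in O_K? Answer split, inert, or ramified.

Since -291 ≡ 1 mod 4, the ring of integers is ℤ[(1+√-291)/2] with discriminant -291.
7177 ∤ -291, so 7177 is unramified.
Legendre symbol by Euler's criterion: (-291/7177) ≡ (-291)^3588 ≡ 1 (mod 7177), i.e. (-291/7177) = 1.
(-291/7177) = 1, so 7177 splits.

p splits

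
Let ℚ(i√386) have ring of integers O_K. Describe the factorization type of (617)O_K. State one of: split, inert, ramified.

d = -386 ≡ 2 (mod 4), so O_K = ℤ[√-386] and disc(K) = 4d = -1544.
Since gcd(617, -1544) = 1 the prime 617 does not ramify.
Euler's criterion: (-386)^308 mod 617 = 616. Thus (-386|617) = -1.
Legendre symbol -1 ⇒ 617 is inert.

617 remains inert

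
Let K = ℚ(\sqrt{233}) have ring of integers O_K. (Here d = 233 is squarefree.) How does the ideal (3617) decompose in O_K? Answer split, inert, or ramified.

3617 remains inert

d = 233 ≡ 1 (mod 4), so O_K = ℤ[(1+√233)/2] and disc(K) = d = 233.
3617 ∤ 233, so 3617 is unramified.
Euler's criterion: 233^1808 mod 3617 = 3616. Thus (233|3617) = -1.
d is a non-residue mod p, hence 3617 remains inert in O_K.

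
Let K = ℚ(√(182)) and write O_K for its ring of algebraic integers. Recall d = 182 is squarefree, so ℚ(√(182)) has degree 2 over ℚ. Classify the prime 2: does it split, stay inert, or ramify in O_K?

ramified

Since 182 ≢ 1 mod 4, the ring of integers is ℤ[√182] with discriminant 4·182 = 728.
Ramification test: 2 | 728. The prime 2 ramifies in K.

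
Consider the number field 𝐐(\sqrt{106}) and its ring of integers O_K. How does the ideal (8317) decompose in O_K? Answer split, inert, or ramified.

8317 remains inert

106 mod 4 = 2, hence disc K = 4·106 = 424 and O_K = ℤ[√106].
disc(K) = 424 is not divisible by 8317; 8317 is unramified.
Euler's criterion: 106^4158 mod 8317 = 8316. Thus (106|8317) = -1.
(106/8317) = -1, so 8317 is inert.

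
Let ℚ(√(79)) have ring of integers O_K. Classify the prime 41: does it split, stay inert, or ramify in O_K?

Since 79 ≢ 1 mod 4, the ring of integers is ℤ[√79] with discriminant 4·79 = 316.
Since gcd(41, 316) = 1 the prime 41 does not ramify.
Compute (79/41) via Euler: 38^((41-1)/2) mod 41 = 40, so (79/41) = -1.
d is a non-residue mod p, hence 41 remains inert in O_K.

inert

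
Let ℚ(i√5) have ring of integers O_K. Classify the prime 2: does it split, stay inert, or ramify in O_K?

2 is ramified

Since -5 ≢ 1 mod 4, the ring of integers is ℤ[√-5] with discriminant 4·(-5) = -20.
Ramification test: 2 | -20. The prime 2 ramifies in K.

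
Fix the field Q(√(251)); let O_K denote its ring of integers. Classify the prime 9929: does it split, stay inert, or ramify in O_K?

Since 251 ≢ 1 mod 4, the ring of integers is ℤ[√251] with discriminant 4·251 = 1004.
Since gcd(9929, 1004) = 1 the prime 9929 does not ramify.
Euler's criterion: 251^4964 mod 9929 = 1. Thus (251|9929) = 1.
Legendre symbol 1 ⇒ 9929 is split.

9929 splits in O_K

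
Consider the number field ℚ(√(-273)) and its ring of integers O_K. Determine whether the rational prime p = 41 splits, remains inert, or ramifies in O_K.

Since -273 ≢ 1 mod 4, the ring of integers is ℤ[√-273] with discriminant 4·(-273) = -1092.
41 ∤ -1092, so 41 is unramified.
(-273/41) = 14^20 mod 41 = 40, giving Legendre symbol -1.
(-273/41) = -1, so 41 is inert.

inert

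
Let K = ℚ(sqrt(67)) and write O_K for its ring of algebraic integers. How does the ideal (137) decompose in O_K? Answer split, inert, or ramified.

67 mod 4 = 3, hence disc K = 4·67 = 268 and O_K = ℤ[√67].
137 ∤ 268, so 137 is unramified.
Euler's criterion: 67^68 mod 137 = 136. Thus (67|137) = -1.
Legendre symbol -1 ⇒ 137 is inert.

inert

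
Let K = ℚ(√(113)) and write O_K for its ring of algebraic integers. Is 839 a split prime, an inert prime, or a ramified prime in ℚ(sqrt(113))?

113 mod 4 = 1, hence disc K = 113 and O_K = ℤ[(1+√113)/2].
disc(K) = 113 is not divisible by 839; 839 is unramified.
(113/839) = 113^419 mod 839 = 838, giving Legendre symbol -1.
Legendre symbol -1 ⇒ 839 is inert.

inert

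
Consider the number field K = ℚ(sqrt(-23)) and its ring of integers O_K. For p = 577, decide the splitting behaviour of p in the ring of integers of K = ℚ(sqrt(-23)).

splits completely

-23 mod 4 = 1, hence disc K = -23 and O_K = ℤ[(1+√-23)/2].
Since gcd(577, -23) = 1 the prime 577 does not ramify.
Compute (-23/577) via Euler: 554^((577-1)/2) mod 577 = 1, so (-23/577) = 1.
(-23/577) = 1, so 577 splits.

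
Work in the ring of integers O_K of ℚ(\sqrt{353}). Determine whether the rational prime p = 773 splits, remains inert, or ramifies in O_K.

remains prime (inert)

353 mod 4 = 1, hence disc K = 353 and O_K = ℤ[(1+√353)/2].
disc(K) = 353 is not divisible by 773; 773 is unramified.
(353/773) = 353^386 mod 773 = 772, giving Legendre symbol -1.
Legendre symbol -1 ⇒ 773 is inert.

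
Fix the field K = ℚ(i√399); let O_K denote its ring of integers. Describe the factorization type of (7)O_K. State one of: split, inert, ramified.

7 is ramified

Since -399 ≡ 1 mod 4, the ring of integers is ℤ[(1+√-399)/2] with discriminant -399.
Ramification test: 7 | -399. The prime 7 ramifies in K.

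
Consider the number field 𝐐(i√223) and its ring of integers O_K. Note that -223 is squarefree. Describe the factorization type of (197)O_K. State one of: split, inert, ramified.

splits completely

Since -223 ≡ 1 mod 4, the ring of integers is ℤ[(1+√-223)/2] with discriminant -223.
197 ∤ -223, so 197 is unramified.
Compute (-223/197) via Euler: 171^((197-1)/2) mod 197 = 1, so (-223/197) = 1.
d is a quadratic residue mod p, hence 197 splits in O_K.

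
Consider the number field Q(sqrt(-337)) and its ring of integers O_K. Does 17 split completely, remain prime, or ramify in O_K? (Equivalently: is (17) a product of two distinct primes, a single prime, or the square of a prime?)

d = -337 ≡ 3 (mod 4), so O_K = ℤ[√-337] and disc(K) = 4d = -1348.
17 ∤ -1348, so 17 is unramified.
(-337/17) = 3^8 mod 17 = 16, giving Legendre symbol -1.
(-337/17) = -1, so 17 is inert.

17 remains inert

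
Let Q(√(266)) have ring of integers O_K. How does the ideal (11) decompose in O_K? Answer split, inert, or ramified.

11 remains inert

266 mod 4 = 2, hence disc K = 4·266 = 1064 and O_K = ℤ[√266].
disc(K) = 1064 is not divisible by 11; 11 is unramified.
Compute (266/11) via Euler: 2^((11-1)/2) mod 11 = 10, so (266/11) = -1.
Legendre symbol -1 ⇒ 11 is inert.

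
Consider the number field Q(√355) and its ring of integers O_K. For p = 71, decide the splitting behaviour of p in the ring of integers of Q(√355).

p ramifies

Since 355 ≢ 1 mod 4, the ring of integers is ℤ[√355] with discriminant 4·355 = 1420.
disc(K) = 1420 = 71·20, so p = 71 is ramified.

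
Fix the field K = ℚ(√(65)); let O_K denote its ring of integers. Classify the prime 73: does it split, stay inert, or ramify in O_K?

d = 65 ≡ 1 (mod 4), so O_K = ℤ[(1+√65)/2] and disc(K) = d = 65.
73 ∤ 65, so 73 is unramified.
Compute (65/73) via Euler: 65^((73-1)/2) mod 73 = 1, so (65/73) = 1.
Legendre symbol 1 ⇒ 73 is split.

splits completely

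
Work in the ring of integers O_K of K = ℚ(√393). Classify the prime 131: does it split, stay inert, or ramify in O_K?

393 mod 4 = 1, hence disc K = 393 and O_K = ℤ[(1+√393)/2].
Ramification test: 131 | 393. The prime 131 ramifies in K.

ramifies in O_K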